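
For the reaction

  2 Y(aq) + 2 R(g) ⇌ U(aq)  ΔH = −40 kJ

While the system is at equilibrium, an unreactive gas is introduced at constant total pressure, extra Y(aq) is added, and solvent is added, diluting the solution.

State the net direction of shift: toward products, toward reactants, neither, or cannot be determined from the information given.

Adding inert gas at constant total pressure expands the volume and lowers every reacting partial pressure. With Δn_gas = 0 − 2 = -2, Q moves away from K toward the side with fewer gas moles, so the system shifts toward the side with more gas moles — to the left.
Adding Y (aq), a reactant, drives the reaction to the right.
Dilution lowers every aqueous concentration by the same factor. Δn_aq = 1 − 2 = -1, so the system shifts toward the side with more dissolved moles — to the left.
The individual effects push in opposite directions; without quantitative information the net direction cannot be determined.

cannot be determined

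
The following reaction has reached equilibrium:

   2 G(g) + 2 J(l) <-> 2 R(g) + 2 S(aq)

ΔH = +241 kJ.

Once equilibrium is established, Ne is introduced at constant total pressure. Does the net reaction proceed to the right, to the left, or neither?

no shift

Adding inert gas at constant total pressure expands the volume, scaling every reacting partial pressure by the same factor. Δn_gas = 2 − 2 = 0, so Q is unchanged — no shift.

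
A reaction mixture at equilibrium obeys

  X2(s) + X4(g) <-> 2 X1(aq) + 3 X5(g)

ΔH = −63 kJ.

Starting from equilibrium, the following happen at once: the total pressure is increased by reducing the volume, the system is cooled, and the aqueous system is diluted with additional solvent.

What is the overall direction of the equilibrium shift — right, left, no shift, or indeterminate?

cannot be determined

Gas moles: reactants 1, products 3 (Δn_gas = +2). Compression shifts the system toward the side with fewer moles of gas — to the left.
The forward reaction is exothermic. Lowering T favours the exothermic direction — shift to the right.
Dilution lowers every aqueous concentration by the same factor. Δn_aq = 2 − 0 = +2, so the system shifts toward the side with more dissolved moles — to the right.
The individual effects push in opposite directions; without quantitative information the net direction cannot be determined.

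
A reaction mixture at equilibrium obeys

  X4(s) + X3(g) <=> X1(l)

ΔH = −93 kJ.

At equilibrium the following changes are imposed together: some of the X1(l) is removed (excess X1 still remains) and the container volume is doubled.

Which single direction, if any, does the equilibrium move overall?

X1 is a pure liquid; its activity is 1 regardless of amount, so Q is unaffected — no shift from this change.
Gas moles: reactants 1, products 0 (Δn_gas = -1). Expansion shifts the system toward the side with more moles of gas — to the left.
Only the nonzero effect(s) matter; the net shift is to the left.

left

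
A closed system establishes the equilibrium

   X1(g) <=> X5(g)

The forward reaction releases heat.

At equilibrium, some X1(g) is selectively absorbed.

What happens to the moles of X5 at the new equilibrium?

Removing X1 (g), a reactant, drives the reaction to the left.
The net shift is to the left. X5 is a product, so its amount decreases.

decreases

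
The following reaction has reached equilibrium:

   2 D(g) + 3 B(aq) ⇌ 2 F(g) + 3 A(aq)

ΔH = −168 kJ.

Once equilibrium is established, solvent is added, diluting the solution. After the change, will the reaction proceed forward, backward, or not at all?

Dilution scales every aqueous concentration by the same factor. Δn_aq = 3 − 3 = 0, so Q is unchanged — no shift.

no shift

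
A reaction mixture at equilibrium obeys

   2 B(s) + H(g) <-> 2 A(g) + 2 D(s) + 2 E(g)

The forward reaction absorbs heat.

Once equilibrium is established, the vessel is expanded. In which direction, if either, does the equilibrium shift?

Gas moles: reactants 1, products 4 (Δn_gas = +3). Expansion shifts the system toward the side with more moles of gas — to the right.

right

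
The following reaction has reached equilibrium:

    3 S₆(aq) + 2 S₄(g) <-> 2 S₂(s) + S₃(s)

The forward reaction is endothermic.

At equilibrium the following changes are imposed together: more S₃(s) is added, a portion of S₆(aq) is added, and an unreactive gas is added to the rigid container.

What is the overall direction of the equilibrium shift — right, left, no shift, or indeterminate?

right

S₃ is a pure solid; its activity is 1 regardless of amount, so Q is unaffected — no shift from this change.
Adding S₆ (aq), a reactant, drives the reaction to the right.
At constant volume, adding an inert gas leaves every reacting species' partial pressure unchanged, so Q is unchanged — no shift from this change.
Only the nonzero effect(s) matter; the net shift is to the right.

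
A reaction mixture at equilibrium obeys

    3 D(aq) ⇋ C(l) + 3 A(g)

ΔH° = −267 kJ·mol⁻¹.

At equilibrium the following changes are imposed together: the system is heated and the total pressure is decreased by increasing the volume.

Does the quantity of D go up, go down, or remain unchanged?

The forward reaction is exothermic. Raising T favours the endothermic direction — shift to the left.
Gas moles: reactants 0, products 3 (Δn_gas = +3). Expansion shifts the system toward the side with more moles of gas — to the right.
The two effects oppose each other, so the net shift — and hence the change in D — cannot be determined from the given information.

cannot be determined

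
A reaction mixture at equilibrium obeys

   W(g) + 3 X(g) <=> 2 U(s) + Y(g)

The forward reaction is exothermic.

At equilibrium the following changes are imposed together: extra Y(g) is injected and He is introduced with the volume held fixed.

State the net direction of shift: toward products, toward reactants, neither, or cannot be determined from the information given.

Adding Y (g), a product, drives the reaction to the left.
At constant volume, adding an inert gas leaves every reacting species' partial pressure unchanged, so Q is unchanged — no shift from this change.
Only the nonzero effect(s) matter; the net shift is to the left.

left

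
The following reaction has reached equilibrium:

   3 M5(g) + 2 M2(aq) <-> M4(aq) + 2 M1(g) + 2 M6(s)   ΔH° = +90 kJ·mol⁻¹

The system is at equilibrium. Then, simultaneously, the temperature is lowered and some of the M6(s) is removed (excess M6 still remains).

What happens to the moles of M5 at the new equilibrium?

increases

The forward reaction is endothermic. Lowering T favours the exothermic direction — shift to the left.
M6 is a pure solid; its activity is 1 regardless of amount, so Q is unaffected — no shift from this change.
The net shift is to the left. M5 is a reactant, so its amount increases.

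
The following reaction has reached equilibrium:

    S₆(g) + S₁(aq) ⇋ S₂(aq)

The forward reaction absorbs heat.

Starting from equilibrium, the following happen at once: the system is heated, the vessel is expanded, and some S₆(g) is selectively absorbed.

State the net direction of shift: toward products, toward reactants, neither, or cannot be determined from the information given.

cannot be determined

The forward reaction is endothermic. Raising T favours the endothermic direction — shift to the right.
Gas moles: reactants 1, products 0 (Δn_gas = -1). Expansion shifts the system toward the side with more moles of gas — to the left.
Removing S₆ (g), a reactant, drives the reaction to the left.
The individual effects push in opposite directions; without quantitative information the net direction cannot be determined.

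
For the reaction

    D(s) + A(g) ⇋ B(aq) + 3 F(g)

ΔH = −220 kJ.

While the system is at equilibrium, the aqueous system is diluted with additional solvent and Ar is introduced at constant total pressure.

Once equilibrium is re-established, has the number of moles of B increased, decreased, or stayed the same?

Dilution lowers every aqueous concentration by the same factor. Δn_aq = 1 − 0 = +1, so the system shifts toward the side with more dissolved moles — to the right.
Adding inert gas at constant total pressure expands the volume and lowers every reacting partial pressure. With Δn_gas = 3 − 1 = +2, Q moves away from K toward the side with fewer gas moles, so the system shifts toward the side with more gas moles — to the right.
The net shift is to the right. B is a product, so its amount increases.

increases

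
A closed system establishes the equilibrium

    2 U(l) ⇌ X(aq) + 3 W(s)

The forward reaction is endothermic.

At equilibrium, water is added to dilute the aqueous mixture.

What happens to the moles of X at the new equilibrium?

Dilution lowers every aqueous concentration by the same factor. Δn_aq = 1 − 0 = +1, so the system shifts toward the side with more dissolved moles — to the right.
The net shift is to the right. X is a product, so its amount increases.

increases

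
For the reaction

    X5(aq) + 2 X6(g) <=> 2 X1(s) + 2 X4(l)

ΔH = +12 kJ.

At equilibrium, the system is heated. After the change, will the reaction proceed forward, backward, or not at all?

right

The forward reaction is endothermic. Raising T favours the endothermic direction — shift to the right.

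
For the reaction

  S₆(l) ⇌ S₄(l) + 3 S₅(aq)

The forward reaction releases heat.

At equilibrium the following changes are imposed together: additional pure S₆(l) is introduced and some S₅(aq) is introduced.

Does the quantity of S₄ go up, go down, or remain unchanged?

S₆ is a pure liquid; its activity is 1 regardless of amount, so Q is unaffected — no shift from this change.
Adding S₅ (aq), a product, drives the reaction to the left.
The net shift is to the left. S₄ is a product, so its amount decreases.

decreases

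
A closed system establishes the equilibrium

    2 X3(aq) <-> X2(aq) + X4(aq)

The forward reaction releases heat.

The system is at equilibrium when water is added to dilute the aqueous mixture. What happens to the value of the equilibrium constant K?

The equilibrium constant depends only on temperature. This perturbation changes neither the position of equilibrium nor K.

unchanged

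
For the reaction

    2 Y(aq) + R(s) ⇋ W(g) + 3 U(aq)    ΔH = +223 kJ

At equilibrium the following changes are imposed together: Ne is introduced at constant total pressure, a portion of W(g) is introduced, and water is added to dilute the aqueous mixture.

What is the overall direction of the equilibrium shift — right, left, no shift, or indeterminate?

cannot be determined

Adding inert gas at constant total pressure expands the volume and lowers every reacting partial pressure. With Δn_gas = 1 − 0 = +1, Q moves away from K toward the side with fewer gas moles, so the system shifts toward the side with more gas moles — to the right.
Adding W (g), a product, drives the reaction to the left.
Dilution lowers every aqueous concentration by the same factor. Δn_aq = 3 − 2 = +1, so the system shifts toward the side with more dissolved moles — to the right.
The individual effects push in opposite directions; without quantitative information the net direction cannot be determined.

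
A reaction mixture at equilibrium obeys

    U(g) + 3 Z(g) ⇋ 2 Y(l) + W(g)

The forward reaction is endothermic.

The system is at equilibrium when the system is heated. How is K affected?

increases

K depends on temperature via the van 't Hoff relation. The forward reaction is endothermic, so raising T increases K.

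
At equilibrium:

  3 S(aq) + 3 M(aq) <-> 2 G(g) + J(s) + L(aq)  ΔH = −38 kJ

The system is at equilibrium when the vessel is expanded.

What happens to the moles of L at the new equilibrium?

Gas moles: reactants 0, products 2 (Δn_gas = +2). Expansion shifts the system toward the side with more moles of gas — to the right.
The net shift is to the right. L is a product, so its amount increases.

increases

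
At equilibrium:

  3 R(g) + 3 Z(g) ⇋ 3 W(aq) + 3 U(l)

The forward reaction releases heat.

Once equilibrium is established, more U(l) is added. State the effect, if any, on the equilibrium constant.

unchanged

The equilibrium constant depends only on temperature. This perturbation changes neither the position of equilibrium nor K.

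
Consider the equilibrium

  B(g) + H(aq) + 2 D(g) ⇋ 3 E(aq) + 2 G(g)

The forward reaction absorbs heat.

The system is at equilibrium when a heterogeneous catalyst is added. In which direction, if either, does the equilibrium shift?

A catalyst speeds both forward and reverse rates equally; it changes neither Q nor K — no shift from this change.

no shift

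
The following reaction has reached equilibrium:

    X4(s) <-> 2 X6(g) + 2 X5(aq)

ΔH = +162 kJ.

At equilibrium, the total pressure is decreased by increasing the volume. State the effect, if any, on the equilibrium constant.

unchanged

The equilibrium constant depends only on temperature. This perturbation may move the position of equilibrium, but since T is unchanged, K itself is unchanged.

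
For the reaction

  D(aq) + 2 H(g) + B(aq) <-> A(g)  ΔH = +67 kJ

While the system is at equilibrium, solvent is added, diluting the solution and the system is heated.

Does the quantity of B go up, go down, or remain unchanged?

Dilution lowers every aqueous concentration by the same factor. Δn_aq = 0 − 2 = -2, so the system shifts toward the side with more dissolved moles — to the left.
The forward reaction is endothermic. Raising T favours the endothermic direction — shift to the right.
The two effects oppose each other, so the net shift — and hence the change in B — cannot be determined from the given information.

cannot be determined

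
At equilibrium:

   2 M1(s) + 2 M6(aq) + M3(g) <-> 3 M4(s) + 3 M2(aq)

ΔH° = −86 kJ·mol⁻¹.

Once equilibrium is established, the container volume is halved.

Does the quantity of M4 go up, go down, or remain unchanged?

increases

Gas moles: reactants 1, products 0 (Δn_gas = -1). Compression shifts the system toward the side with fewer moles of gas — to the right.
The net shift is to the right. M4 is a product, so its amount increases.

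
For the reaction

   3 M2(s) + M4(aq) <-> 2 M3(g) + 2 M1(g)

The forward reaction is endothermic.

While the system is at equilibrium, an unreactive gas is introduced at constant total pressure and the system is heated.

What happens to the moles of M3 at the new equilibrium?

increases

Adding inert gas at constant total pressure expands the volume and lowers every reacting partial pressure. With Δn_gas = 4 − 0 = +4, Q moves away from K toward the side with fewer gas moles, so the system shifts toward the side with more gas moles — to the right.
The forward reaction is endothermic. Raising T favours the endothermic direction — shift to the right.
The net shift is to the right. M3 is a product, so its amount increases.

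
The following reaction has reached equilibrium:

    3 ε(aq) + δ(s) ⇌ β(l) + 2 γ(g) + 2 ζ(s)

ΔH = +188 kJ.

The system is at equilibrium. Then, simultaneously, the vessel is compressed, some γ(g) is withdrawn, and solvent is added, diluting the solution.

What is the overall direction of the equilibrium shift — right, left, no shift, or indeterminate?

cannot be determined

Gas moles: reactants 0, products 2 (Δn_gas = +2). Compression shifts the system toward the side with fewer moles of gas — to the left.
Removing γ (g), a product, drives the reaction to the right.
Dilution lowers every aqueous concentration by the same factor. Δn_aq = 0 − 3 = -3, so the system shifts toward the side with more dissolved moles — to the left.
The individual effects push in opposite directions; without quantitative information the net direction cannot be determined.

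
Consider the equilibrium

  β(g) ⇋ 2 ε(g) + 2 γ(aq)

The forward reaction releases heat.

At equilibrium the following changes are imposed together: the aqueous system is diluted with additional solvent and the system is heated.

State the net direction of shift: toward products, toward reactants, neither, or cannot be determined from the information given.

cannot be determined

Dilution lowers every aqueous concentration by the same factor. Δn_aq = 2 − 0 = +2, so the system shifts toward the side with more dissolved moles — to the right.
The forward reaction is exothermic. Raising T favours the endothermic direction — shift to the left.
The individual effects push in opposite directions; without quantitative information the net direction cannot be determined.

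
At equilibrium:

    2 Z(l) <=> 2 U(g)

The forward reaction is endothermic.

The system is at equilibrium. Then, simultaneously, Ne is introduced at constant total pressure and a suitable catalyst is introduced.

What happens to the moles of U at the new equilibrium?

Adding inert gas at constant total pressure expands the volume and lowers every reacting partial pressure. With Δn_gas = 2 − 0 = +2, Q moves away from K toward the side with fewer gas moles, so the system shifts toward the side with more gas moles — to the right.
A catalyst speeds both forward and reverse rates equally; it changes neither Q nor K — no shift from this change.
The net shift is to the right. U is a product, so its amount increases.

increases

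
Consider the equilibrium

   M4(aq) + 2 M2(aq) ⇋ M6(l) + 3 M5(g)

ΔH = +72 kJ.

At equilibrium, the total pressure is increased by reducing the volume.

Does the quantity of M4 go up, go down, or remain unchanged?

Gas moles: reactants 0, products 3 (Δn_gas = +3). Compression shifts the system toward the side with fewer moles of gas — to the left.
The net shift is to the left. M4 is a reactant, so its amount increases.

increases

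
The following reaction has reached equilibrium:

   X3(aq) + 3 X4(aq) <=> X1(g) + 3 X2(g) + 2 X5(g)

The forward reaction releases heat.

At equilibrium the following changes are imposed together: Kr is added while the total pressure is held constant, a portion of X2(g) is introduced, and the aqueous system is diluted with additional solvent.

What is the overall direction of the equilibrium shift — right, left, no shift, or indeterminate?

Adding inert gas at constant total pressure expands the volume and lowers every reacting partial pressure. With Δn_gas = 6 − 0 = +6, Q moves away from K toward the side with fewer gas moles, so the system shifts toward the side with more gas moles — to the right.
Adding X2 (g), a product, drives the reaction to the left.
Dilution lowers every aqueous concentration by the same factor. Δn_aq = 0 − 4 = -4, so the system shifts toward the side with more dissolved moles — to the left.
The individual effects push in opposite directions; without quantitative information the net direction cannot be determined.

cannot be determined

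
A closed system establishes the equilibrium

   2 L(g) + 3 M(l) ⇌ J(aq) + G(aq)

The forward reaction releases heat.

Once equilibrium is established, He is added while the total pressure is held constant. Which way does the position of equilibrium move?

left

Adding inert gas at constant total pressure expands the volume and lowers every reacting partial pressure. With Δn_gas = 0 − 2 = -2, Q moves away from K toward the side with fewer gas moles, so the system shifts toward the side with more gas moles — to the left.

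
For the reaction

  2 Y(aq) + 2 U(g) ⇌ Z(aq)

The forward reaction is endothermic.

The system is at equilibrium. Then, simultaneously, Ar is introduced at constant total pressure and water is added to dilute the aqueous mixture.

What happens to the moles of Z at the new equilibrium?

Adding inert gas at constant total pressure expands the volume and lowers every reacting partial pressure. With Δn_gas = 0 − 2 = -2, Q moves away from K toward the side with fewer gas moles, so the system shifts toward the side with more gas moles — to the left.
Dilution lowers every aqueous concentration by the same factor. Δn_aq = 1 − 2 = -1, so the system shifts toward the side with more dissolved moles — to the left.
The net shift is to the left. Z is a product, so its amount decreases.

decreases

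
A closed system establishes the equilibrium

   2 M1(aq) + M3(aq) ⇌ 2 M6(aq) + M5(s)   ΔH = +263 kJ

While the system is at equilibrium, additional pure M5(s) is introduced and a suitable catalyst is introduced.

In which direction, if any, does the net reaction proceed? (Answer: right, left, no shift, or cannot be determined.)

M5 is a pure solid; its activity is 1 regardless of amount, so Q is unaffected — no shift from this change.
A catalyst speeds both forward and reverse rates equally; it changes neither Q nor K — no shift from this change.
None of the changes alters Q relative to K, so there is no net shift.

no shift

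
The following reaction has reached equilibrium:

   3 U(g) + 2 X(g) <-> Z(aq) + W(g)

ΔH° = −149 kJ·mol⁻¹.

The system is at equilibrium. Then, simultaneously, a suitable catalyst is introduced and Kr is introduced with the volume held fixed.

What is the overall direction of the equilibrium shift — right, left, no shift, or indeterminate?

A catalyst speeds both forward and reverse rates equally; it changes neither Q nor K — no shift from this change.
At constant volume, adding an inert gas leaves every reacting species' partial pressure unchanged, so Q is unchanged — no shift from this change.
None of the changes alters Q relative to K, so there is no net shift.

no shift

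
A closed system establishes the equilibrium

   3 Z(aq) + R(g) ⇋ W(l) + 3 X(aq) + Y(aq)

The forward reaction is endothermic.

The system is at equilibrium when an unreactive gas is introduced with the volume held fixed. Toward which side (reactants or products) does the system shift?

no shift

At constant volume, adding an inert gas leaves every reacting species' partial pressure unchanged, so Q is unchanged — no shift from this change.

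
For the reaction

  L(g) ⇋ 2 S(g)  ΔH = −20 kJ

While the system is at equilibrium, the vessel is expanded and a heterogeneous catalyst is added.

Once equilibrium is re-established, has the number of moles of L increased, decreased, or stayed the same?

decreases

Gas moles: reactants 1, products 2 (Δn_gas = +1). Expansion shifts the system toward the side with more moles of gas — to the right.
A catalyst speeds both forward and reverse rates equally; it changes neither Q nor K — no shift from this change.
The net shift is to the right. L is a reactant, so its amount decreases.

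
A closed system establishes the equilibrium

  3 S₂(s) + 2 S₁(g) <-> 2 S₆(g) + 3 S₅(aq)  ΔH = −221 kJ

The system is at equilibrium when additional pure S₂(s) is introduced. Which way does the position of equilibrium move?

no shift

S₂ is a pure solid; its activity is 1 regardless of amount, so Q is unaffected — no shift from this change.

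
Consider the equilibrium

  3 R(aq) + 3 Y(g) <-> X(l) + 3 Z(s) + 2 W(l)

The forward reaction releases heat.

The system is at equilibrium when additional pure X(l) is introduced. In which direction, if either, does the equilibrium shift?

no shift

X is a pure liquid; its activity is 1 regardless of amount, so Q is unaffected — no shift from this change.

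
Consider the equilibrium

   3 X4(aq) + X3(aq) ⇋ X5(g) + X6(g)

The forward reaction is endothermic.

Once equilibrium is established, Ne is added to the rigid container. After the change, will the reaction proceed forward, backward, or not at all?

At constant volume, adding an inert gas leaves every reacting species' partial pressure unchanged, so Q is unchanged — no shift from this change.

no shift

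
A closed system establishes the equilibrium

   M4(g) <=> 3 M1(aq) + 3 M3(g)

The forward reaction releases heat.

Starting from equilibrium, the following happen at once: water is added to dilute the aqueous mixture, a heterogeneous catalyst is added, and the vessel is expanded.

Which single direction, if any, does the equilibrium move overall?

Dilution lowers every aqueous concentration by the same factor. Δn_aq = 3 − 0 = +3, so the system shifts toward the side with more dissolved moles — to the right.
A catalyst speeds both forward and reverse rates equally; it changes neither Q nor K — no shift from this change.
Gas moles: reactants 1, products 3 (Δn_gas = +2). Expansion shifts the system toward the side with more moles of gas — to the right.
Only the nonzero effect(s) matter; the net shift is to the right.

right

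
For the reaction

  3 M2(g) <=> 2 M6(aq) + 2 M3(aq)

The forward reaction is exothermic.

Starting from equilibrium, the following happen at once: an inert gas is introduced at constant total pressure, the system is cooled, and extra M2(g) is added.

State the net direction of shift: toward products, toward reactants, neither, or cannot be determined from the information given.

Adding inert gas at constant total pressure expands the volume and lowers every reacting partial pressure. With Δn_gas = 0 − 3 = -3, Q moves away from K toward the side with fewer gas moles, so the system shifts toward the side with more gas moles — to the left.
The forward reaction is exothermic. Lowering T favours the exothermic direction — shift to the right.
Adding M2 (g), a reactant, drives the reaction to the right.
The individual effects push in opposite directions; without quantitative information the net direction cannot be determined.

cannot be determined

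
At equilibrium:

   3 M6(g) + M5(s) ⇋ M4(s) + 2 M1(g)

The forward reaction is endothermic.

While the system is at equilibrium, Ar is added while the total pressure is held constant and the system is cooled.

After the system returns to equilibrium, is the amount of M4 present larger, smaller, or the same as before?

Adding inert gas at constant total pressure expands the volume and lowers every reacting partial pressure. With Δn_gas = 2 − 3 = -1, Q moves away from K toward the side with fewer gas moles, so the system shifts toward the side with more gas moles — to the left.
The forward reaction is endothermic. Lowering T favours the exothermic direction — shift to the left.
The net shift is to the left. M4 is a product, so its amount decreases.

decreases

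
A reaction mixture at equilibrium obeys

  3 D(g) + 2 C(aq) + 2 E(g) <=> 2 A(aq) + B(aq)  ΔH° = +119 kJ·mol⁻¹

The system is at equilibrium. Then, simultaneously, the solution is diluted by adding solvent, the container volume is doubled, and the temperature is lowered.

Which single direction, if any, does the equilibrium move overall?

Dilution lowers every aqueous concentration by the same factor. Δn_aq = 3 − 2 = +1, so the system shifts toward the side with more dissolved moles — to the right.
Gas moles: reactants 5, products 0 (Δn_gas = -5). Expansion shifts the system toward the side with more moles of gas — to the left.
The forward reaction is endothermic. Lowering T favours the exothermic direction — shift to the left.
The individual effects push in opposite directions; without quantitative information the net direction cannot be determined.

cannot be determined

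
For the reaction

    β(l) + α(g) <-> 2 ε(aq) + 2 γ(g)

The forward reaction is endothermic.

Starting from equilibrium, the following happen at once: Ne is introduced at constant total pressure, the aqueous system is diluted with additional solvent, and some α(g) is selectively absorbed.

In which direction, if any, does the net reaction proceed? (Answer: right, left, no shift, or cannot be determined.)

Adding inert gas at constant total pressure expands the volume and lowers every reacting partial pressure. With Δn_gas = 2 − 1 = +1, Q moves away from K toward the side with fewer gas moles, so the system shifts toward the side with more gas moles — to the right.
Dilution lowers every aqueous concentration by the same factor. Δn_aq = 2 − 0 = +2, so the system shifts toward the side with more dissolved moles — to the right.
Removing α (g), a reactant, drives the reaction to the left.
The individual effects push in opposite directions; without quantitative information the net direction cannot be determined.

cannot be determined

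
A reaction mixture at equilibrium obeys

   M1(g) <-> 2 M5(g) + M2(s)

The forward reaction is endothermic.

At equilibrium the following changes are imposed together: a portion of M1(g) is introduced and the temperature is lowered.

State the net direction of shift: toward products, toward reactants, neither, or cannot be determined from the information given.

Adding M1 (g), a reactant, drives the reaction to the right.
The forward reaction is endothermic. Lowering T favours the exothermic direction — shift to the left.
The individual effects push in opposite directions; without quantitative information the net direction cannot be determined.

cannot be determined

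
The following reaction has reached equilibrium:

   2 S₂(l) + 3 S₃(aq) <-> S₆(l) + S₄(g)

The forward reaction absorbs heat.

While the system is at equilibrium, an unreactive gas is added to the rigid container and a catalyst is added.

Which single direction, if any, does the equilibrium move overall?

no shift

At constant volume, adding an inert gas leaves every reacting species' partial pressure unchanged, so Q is unchanged — no shift from this change.
A catalyst speeds both forward and reverse rates equally; it changes neither Q nor K — no shift from this change.
None of the changes alters Q relative to K, so there is no net shift.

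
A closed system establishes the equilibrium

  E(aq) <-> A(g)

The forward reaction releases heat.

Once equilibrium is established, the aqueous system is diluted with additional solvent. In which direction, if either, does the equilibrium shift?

Dilution lowers every aqueous concentration by the same factor. Δn_aq = 0 − 1 = -1, so the system shifts toward the side with more dissolved moles — to the left.

left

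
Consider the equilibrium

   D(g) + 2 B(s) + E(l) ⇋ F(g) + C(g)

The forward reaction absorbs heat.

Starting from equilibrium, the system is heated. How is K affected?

K depends on temperature via the van 't Hoff relation. The forward reaction is endothermic, so raising T increases K.

increases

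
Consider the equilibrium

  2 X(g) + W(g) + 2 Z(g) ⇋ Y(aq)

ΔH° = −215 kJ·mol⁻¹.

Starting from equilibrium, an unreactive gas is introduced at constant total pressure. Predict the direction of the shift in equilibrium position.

Adding inert gas at constant total pressure expands the volume and lowers every reacting partial pressure. With Δn_gas = 0 − 5 = -5, Q moves away from K toward the side with fewer gas moles, so the system shifts toward the side with more gas moles — to the left.

left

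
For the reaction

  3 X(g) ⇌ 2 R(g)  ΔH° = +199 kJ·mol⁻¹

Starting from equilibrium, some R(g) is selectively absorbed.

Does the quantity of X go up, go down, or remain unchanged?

Removing R (g), a product, drives the reaction to the right.
The net shift is to the right. X is a reactant, so its amount decreases.

decreases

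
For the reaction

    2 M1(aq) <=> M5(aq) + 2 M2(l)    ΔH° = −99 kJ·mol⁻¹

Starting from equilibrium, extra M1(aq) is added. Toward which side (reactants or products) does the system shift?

Adding M1 (aq), a reactant, drives the reaction to the right.

right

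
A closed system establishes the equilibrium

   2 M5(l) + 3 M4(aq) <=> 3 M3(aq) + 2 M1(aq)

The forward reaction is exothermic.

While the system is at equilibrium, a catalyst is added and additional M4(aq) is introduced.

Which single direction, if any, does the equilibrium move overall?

A catalyst speeds both forward and reverse rates equally; it changes neither Q nor K — no shift from this change.
Adding M4 (aq), a reactant, drives the reaction to the right.
Only the nonzero effect(s) matter; the net shift is to the right.

right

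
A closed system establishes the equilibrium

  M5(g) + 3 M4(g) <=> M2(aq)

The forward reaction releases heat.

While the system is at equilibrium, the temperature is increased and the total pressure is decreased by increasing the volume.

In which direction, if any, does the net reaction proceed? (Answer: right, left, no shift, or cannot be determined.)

left

The forward reaction is exothermic. Raising T favours the endothermic direction — shift to the left.
Gas moles: reactants 4, products 0 (Δn_gas = -4). Expansion shifts the system toward the side with more moles of gas — to the left.
All effects act in the same direction — net shift to the left.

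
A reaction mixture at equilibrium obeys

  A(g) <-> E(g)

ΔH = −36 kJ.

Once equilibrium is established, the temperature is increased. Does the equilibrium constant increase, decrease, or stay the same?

K depends on temperature via the van 't Hoff relation. The forward reaction is exothermic, so raising T decreases K.

decreases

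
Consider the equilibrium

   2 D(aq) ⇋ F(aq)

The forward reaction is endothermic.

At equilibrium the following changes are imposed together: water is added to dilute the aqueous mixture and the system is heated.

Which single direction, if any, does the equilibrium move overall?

cannot be determined

Dilution lowers every aqueous concentration by the same factor. Δn_aq = 1 − 2 = -1, so the system shifts toward the side with more dissolved moles — to the left.
The forward reaction is endothermic. Raising T favours the endothermic direction — shift to the right.
The individual effects push in opposite directions; without quantitative information the net direction cannot be determined.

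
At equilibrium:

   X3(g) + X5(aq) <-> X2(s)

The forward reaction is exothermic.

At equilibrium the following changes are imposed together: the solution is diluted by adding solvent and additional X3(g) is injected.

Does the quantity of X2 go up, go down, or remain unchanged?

cannot be determined

Dilution lowers every aqueous concentration by the same factor. Δn_aq = 0 − 1 = -1, so the system shifts toward the side with more dissolved moles — to the left.
Adding X3 (g), a reactant, drives the reaction to the right.
The two effects oppose each other, so the net shift — and hence the change in X2 — cannot be determined from the given information.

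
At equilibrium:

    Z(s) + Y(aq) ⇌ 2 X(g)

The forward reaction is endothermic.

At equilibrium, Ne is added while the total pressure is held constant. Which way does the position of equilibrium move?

right

Adding inert gas at constant total pressure expands the volume and lowers every reacting partial pressure. With Δn_gas = 2 − 0 = +2, Q moves away from K toward the side with fewer gas moles, so the system shifts toward the side with more gas moles — to the right.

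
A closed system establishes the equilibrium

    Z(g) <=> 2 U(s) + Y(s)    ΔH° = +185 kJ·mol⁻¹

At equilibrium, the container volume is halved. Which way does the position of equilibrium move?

right

Gas moles: reactants 1, products 0 (Δn_gas = -1). Compression shifts the system toward the side with fewer moles of gas — to the right.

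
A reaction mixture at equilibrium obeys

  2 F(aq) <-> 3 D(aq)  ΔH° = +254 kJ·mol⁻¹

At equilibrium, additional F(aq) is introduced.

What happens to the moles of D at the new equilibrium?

increases

Adding F (aq), a reactant, drives the reaction to the right.
The net shift is to the right. D is a product, so its amount increases.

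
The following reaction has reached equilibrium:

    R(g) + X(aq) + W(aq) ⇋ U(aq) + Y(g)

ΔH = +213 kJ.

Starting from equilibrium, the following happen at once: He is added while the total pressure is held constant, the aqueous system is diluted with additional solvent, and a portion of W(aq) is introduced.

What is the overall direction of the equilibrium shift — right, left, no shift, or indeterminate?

cannot be determined

Adding inert gas at constant total pressure expands the volume, scaling every reacting partial pressure by the same factor. Δn_gas = 1 − 1 = 0, so Q is unchanged — no shift.
Dilution lowers every aqueous concentration by the same factor. Δn_aq = 1 − 2 = -1, so the system shifts toward the side with more dissolved moles — to the left.
Adding W (aq), a reactant, drives the reaction to the right.
The individual effects push in opposite directions; without quantitative information the net direction cannot be determined.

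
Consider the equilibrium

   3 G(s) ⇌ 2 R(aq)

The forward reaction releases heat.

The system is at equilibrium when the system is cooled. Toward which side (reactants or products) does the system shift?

right

The forward reaction is exothermic. Lowering T favours the exothermic direction — shift to the right.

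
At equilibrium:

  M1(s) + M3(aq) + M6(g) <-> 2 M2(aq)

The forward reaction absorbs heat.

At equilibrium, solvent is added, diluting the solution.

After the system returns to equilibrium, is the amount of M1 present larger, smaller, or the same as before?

decreases

Dilution lowers every aqueous concentration by the same factor. Δn_aq = 2 − 1 = +1, so the system shifts toward the side with more dissolved moles — to the right.
The net shift is to the right. M1 is a reactant, so its amount decreases.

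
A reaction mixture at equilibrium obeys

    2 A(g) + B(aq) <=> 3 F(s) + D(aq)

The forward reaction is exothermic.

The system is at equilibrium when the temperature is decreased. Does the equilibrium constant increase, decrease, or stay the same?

increases

K depends on temperature via the van 't Hoff relation. The forward reaction is exothermic, so lowering T increases K.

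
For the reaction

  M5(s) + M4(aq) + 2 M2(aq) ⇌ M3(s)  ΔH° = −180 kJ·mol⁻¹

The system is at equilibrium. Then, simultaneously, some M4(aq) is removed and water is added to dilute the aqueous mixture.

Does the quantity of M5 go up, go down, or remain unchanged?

increases

Removing M4 (aq), a reactant, drives the reaction to the left.
Dilution lowers every aqueous concentration by the same factor. Δn_aq = 0 − 3 = -3, so the system shifts toward the side with more dissolved moles — to the left.
The net shift is to the left. M5 is a reactant, so its amount increases.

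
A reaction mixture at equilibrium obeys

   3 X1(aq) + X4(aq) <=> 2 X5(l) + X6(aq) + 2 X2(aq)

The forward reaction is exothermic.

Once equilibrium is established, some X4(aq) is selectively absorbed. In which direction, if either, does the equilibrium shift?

left

Removing X4 (aq), a reactant, drives the reaction to the left.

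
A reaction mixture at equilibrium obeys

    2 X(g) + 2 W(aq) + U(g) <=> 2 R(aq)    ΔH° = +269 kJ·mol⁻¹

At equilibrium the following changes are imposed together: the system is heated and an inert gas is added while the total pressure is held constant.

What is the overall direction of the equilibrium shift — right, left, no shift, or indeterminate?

The forward reaction is endothermic. Raising T favours the endothermic direction — shift to the right.
Adding inert gas at constant total pressure expands the volume and lowers every reacting partial pressure. With Δn_gas = 0 − 3 = -3, Q moves away from K toward the side with fewer gas moles, so the system shifts toward the side with more gas moles — to the left.
The individual effects push in opposite directions; without quantitative information the net direction cannot be determined.

cannot be determined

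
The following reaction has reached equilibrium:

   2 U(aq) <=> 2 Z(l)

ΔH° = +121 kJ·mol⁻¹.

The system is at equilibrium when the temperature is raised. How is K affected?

increases

K depends on temperature via the van 't Hoff relation. The forward reaction is endothermic, so raising T increases K.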